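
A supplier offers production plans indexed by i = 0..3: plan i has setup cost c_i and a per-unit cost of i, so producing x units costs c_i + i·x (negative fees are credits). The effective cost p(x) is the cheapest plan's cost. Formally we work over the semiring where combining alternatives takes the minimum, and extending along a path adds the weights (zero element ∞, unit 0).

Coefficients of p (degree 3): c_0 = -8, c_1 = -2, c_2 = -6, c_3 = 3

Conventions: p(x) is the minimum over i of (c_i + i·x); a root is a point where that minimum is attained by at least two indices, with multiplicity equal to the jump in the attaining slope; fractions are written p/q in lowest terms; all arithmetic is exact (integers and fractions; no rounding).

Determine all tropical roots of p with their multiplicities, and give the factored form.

hull edge (i=0, c=-8) to (i=2, c=-6): slope 1, span 2
hull edge (i=2, c=-6) to (i=3, c=3): slope 9, span 1
Factored form: p(x) = 3 ⊗ (x ⊕ (-9)) ⊗ (x ⊕ (-1)) ⊗ (x ⊕ (-1))
Answer: roots = -9 (mult 1), -1 (mult 2)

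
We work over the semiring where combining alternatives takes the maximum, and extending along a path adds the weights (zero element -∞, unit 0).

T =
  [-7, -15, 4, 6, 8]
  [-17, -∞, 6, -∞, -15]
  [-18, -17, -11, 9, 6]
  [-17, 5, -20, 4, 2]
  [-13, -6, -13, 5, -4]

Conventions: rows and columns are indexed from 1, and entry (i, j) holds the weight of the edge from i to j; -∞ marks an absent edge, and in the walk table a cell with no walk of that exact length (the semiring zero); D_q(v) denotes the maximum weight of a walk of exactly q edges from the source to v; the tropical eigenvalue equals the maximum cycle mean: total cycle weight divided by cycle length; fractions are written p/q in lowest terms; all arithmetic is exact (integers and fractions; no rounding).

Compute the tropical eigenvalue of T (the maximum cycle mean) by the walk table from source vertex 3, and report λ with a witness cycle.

q=0: [-∞, -∞, 0, -∞, -∞]
q=1: [-18, -17, -11, 9, 6]
q=2: [-7, 14, -7, 13, 11]
q=3: [-2, 18, 20, 17, 15]
q=4: [2, 22, 24, 29, 26]
q=5: [13, 34, 28, 33, 31]
Optimal cycle mean attained by: cycle 2->3->4->2, total 6 + 9 + 5, length 3.
Answer: λ = 20/3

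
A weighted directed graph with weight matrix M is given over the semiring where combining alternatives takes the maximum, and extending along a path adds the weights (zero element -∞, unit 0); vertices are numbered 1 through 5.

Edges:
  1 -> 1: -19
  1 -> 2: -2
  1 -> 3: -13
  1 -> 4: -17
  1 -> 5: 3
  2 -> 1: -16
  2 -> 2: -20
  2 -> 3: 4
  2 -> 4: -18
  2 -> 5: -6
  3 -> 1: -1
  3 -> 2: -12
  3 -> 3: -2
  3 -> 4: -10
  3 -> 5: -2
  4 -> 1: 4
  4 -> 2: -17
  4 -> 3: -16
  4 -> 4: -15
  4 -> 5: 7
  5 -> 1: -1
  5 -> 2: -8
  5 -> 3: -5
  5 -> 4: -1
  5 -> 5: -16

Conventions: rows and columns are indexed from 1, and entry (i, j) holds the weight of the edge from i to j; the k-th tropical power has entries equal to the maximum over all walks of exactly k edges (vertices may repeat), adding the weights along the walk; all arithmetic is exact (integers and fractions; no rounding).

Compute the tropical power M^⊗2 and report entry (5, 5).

M^⊗2:
  [2, -5, 2, 2, -8]
  [3, -8, 2, -6, 2]
  [-3, -3, -4, -3, 2]
  [6, 2, 2, 6, 7]
  [3, -3, -4, -15, 6]
Key observation: the optimum is the walk 5->4->5, with weight (-1) + 7 = 6.
Optimal value attained by: walk 5->4->5.
Answer: (M^⊗2)[5][5] = 6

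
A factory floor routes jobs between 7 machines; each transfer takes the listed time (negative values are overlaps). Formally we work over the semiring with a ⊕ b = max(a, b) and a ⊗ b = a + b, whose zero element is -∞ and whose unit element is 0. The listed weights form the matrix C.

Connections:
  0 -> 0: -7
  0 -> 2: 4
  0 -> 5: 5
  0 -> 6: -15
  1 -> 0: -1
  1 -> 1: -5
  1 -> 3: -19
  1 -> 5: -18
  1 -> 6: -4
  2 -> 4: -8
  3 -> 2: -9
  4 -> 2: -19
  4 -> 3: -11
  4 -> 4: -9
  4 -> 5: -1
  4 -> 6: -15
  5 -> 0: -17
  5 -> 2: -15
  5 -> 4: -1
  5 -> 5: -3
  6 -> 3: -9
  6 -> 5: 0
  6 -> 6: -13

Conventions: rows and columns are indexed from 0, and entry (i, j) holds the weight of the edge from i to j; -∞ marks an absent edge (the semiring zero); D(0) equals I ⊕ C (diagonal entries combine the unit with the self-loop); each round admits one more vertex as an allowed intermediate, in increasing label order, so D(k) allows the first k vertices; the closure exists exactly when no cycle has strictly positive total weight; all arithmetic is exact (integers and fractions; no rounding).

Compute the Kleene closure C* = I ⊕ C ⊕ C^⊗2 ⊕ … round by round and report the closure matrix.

D(0):
  [0, -∞, 4, -∞, -∞, 5, -15]
  [-1, 0, -∞, -19, -∞, -18, -4]
  [-∞, -∞, 0, -∞, -8, -∞, -∞]
  [-∞, -∞, -9, 0, -∞, -∞, -∞]
  [-∞, -∞, -19, -11, 0, -1, -15]
  [-17, -∞, -15, -∞, -1, 0, -∞]
  [-∞, -∞, -∞, -9, -∞, 0, 0]
D(1):
  [0, -∞, 4, -∞, -∞, 5, -15]
  [-1, 0, 3, -19, -∞, 4, -4]
  [-∞, -∞, 0, -∞, -8, -∞, -∞]
  [-∞, -∞, -9, 0, -∞, -∞, -∞]
  [-∞, -∞, -19, -11, 0, -1, -15]
  [-17, -∞, -13, -∞, -1, 0, -32]
  [-∞, -∞, -∞, -9, -∞, 0, 0]
D(2):
  [0, -∞, 4, -∞, -∞, 5, -15]
  [-1, 0, 3, -19, -∞, 4, -4]
  [-∞, -∞, 0, -∞, -8, -∞, -∞]
  [-∞, -∞, -9, 0, -∞, -∞, -∞]
  [-∞, -∞, -19, -11, 0, -1, -15]
  [-17, -∞, -13, -∞, -1, 0, -32]
  [-∞, -∞, -∞, -9, -∞, 0, 0]
D(3):
  [0, -∞, 4, -∞, -4, 5, -15]
  [-1, 0, 3, -19, -5, 4, -4]
  [-∞, -∞, 0, -∞, -8, -∞, -∞]
  [-∞, -∞, -9, 0, -17, -∞, -∞]
  [-∞, -∞, -19, -11, 0, -1, -15]
  [-17, -∞, -13, -∞, -1, 0, -32]
  [-∞, -∞, -∞, -9, -∞, 0, 0]
D(4):
  [0, -∞, 4, -∞, -4, 5, -15]
  [-1, 0, 3, -19, -5, 4, -4]
  [-∞, -∞, 0, -∞, -8, -∞, -∞]
  [-∞, -∞, -9, 0, -17, -∞, -∞]
  [-∞, -∞, -19, -11, 0, -1, -15]
  [-17, -∞, -13, -∞, -1, 0, -32]
  [-∞, -∞, -18, -9, -26, 0, 0]
D(5):
  [0, -∞, 4, -15, -4, 5, -15]
  [-1, 0, 3, -16, -5, 4, -4]
  [-∞, -∞, 0, -19, -8, -9, -23]
  [-∞, -∞, -9, 0, -17, -18, -32]
  [-∞, -∞, -19, -11, 0, -1, -15]
  [-17, -∞, -13, -12, -1, 0, -16]
  [-∞, -∞, -18, -9, -26, 0, 0]
D(6):
  [0, -∞, 4, -7, 4, 5, -11]
  [-1, 0, 3, -8, 3, 4, -4]
  [-26, -∞, 0, -19, -8, -9, -23]
  [-35, -∞, -9, 0, -17, -18, -32]
  [-18, -∞, -14, -11, 0, -1, -15]
  [-17, -∞, -13, -12, -1, 0, -16]
  [-17, -∞, -13, -9, -1, 0, 0]
D(7):
  [0, -∞, 4, -7, 4, 5, -11]
  [-1, 0, 3, -8, 3, 4, -4]
  [-26, -∞, 0, -19, -8, -9, -23]
  [-35, -∞, -9, 0, -17, -18, -32]
  [-18, -∞, -14, -11, 0, -1, -15]
  [-17, -∞, -13, -12, -1, 0, -16]
  [-17, -∞, -13, -9, -1, 0, 0]
Answer: C* = [[0, -∞, 4, -7, 4, 5, -11], [-1, 0, 3, -8, 3, 4, -4], [-26, -∞, 0, -19, -8, -9, -23], [-35, -∞, -9, 0, -17, -18, -32], [-18, -∞, -14, -11, 0, -1, -15], [-17, -∞, -13, -12, -1, 0, -16], [-17, -∞, -13, -9, -1, 0, 0]]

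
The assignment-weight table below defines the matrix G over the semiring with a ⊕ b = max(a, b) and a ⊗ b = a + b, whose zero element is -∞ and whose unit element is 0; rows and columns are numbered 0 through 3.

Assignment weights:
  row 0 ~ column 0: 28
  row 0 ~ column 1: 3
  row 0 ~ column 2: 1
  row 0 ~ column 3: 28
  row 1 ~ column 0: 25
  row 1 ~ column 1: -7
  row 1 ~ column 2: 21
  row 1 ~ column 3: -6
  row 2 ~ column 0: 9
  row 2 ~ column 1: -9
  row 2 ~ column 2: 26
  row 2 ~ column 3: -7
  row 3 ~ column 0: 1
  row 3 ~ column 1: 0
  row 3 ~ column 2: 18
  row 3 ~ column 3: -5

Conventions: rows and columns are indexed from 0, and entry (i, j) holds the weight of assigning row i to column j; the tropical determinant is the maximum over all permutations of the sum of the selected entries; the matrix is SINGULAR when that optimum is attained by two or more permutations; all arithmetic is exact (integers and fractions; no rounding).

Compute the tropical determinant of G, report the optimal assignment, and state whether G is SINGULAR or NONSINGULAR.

σ = (0, 1, 2, 3): 28 + (-7) + 26 + (-5) = 42
σ = (0, 1, 3, 2): 28 + (-7) + (-7) + 18 = 32
σ = (0, 2, 1, 3): 28 + 21 + (-9) + (-5) = 35
σ = (0, 2, 3, 1): 28 + 21 + (-7) + 0 = 42
σ = (0, 3, 1, 2): 28 + (-6) + (-9) + 18 = 31
σ = (0, 3, 2, 1): 28 + (-6) + 26 + 0 = 48
σ = (1, 0, 2, 3): 3 + 25 + 26 + (-5) = 49
σ = (1, 0, 3, 2): 3 + 25 + (-7) + 18 = 39
σ = (1, 2, 0, 3): 3 + 21 + 9 + (-5) = 28
σ = (1, 2, 3, 0): 3 + 21 + (-7) + 1 = 18
σ = (1, 3, 0, 2): 3 + (-6) + 9 + 18 = 24
σ = (1, 3, 2, 0): 3 + (-6) + 26 + 1 = 24
σ = (2, 0, 1, 3): 1 + 25 + (-9) + (-5) = 12
σ = (2, 0, 3, 1): 1 + 25 + (-7) + 0 = 19
σ = (2, 1, 0, 3): 1 + (-7) + 9 + (-5) = -2
σ = (2, 1, 3, 0): 1 + (-7) + (-7) + 1 = -12
σ = (2, 3, 0, 1): 1 + (-6) + 9 + 0 = 4
σ = (2, 3, 1, 0): 1 + (-6) + (-9) + 1 = -13
σ = (3, 0, 1, 2): 28 + 25 + (-9) + 18 = 62
σ = (3, 0, 2, 1): 28 + 25 + 26 + 0 = 79
σ = (3, 1, 0, 2): 28 + (-7) + 9 + 18 = 48
σ = (3, 1, 2, 0): 28 + (-7) + 26 + 1 = 48
σ = (3, 2, 0, 1): 28 + 21 + 9 + 0 = 58
σ = (3, 2, 1, 0): 28 + 21 + (-9) + 1 = 41
Optimal value attained by: σ = (3, 0, 2, 1).
Answer: det⊕(G) = 79; verdict: NONSINGULAR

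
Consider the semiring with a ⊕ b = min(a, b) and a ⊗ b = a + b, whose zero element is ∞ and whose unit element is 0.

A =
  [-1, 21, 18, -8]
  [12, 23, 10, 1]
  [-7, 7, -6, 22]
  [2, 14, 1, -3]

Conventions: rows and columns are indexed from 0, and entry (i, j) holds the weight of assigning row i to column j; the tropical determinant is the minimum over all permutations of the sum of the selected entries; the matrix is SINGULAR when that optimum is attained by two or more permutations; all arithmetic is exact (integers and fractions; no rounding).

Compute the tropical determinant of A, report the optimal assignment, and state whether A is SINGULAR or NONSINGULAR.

σ = (0, 1, 2, 3): (-1) + 23 + (-6) + (-3) = 13
σ = (0, 1, 3, 2): (-1) + 23 + 22 + 1 = 45
σ = (0, 2, 1, 3): (-1) + 10 + 7 + (-3) = 13
σ = (0, 2, 3, 1): (-1) + 10 + 22 + 14 = 45
σ = (0, 3, 1, 2): (-1) + 1 + 7 + 1 = 8
σ = (0, 3, 2, 1): (-1) + 1 + (-6) + 14 = 8
σ = (1, 0, 2, 3): 21 + 12 + (-6) + (-3) = 24
σ = (1, 0, 3, 2): 21 + 12 + 22 + 1 = 56
σ = (1, 2, 0, 3): 21 + 10 + (-7) + (-3) = 21
σ = (1, 2, 3, 0): 21 + 10 + 22 + 2 = 55
σ = (1, 3, 0, 2): 21 + 1 + (-7) + 1 = 16
σ = (1, 3, 2, 0): 21 + 1 + (-6) + 2 = 18
σ = (2, 0, 1, 3): 18 + 12 + 7 + (-3) = 34
σ = (2, 0, 3, 1): 18 + 12 + 22 + 14 = 66
σ = (2, 1, 0, 3): 18 + 23 + (-7) + (-3) = 31
σ = (2, 1, 3, 0): 18 + 23 + 22 + 2 = 65
σ = (2, 3, 0, 1): 18 + 1 + (-7) + 14 = 26
σ = (2, 3, 1, 0): 18 + 1 + 7 + 2 = 28
σ = (3, 0, 1, 2): (-8) + 12 + 7 + 1 = 12
σ = (3, 0, 2, 1): (-8) + 12 + (-6) + 14 = 12
σ = (3, 1, 0, 2): (-8) + 23 + (-7) + 1 = 9
σ = (3, 1, 2, 0): (-8) + 23 + (-6) + 2 = 11
σ = (3, 2, 0, 1): (-8) + 10 + (-7) + 14 = 9
σ = (3, 2, 1, 0): (-8) + 10 + 7 + 2 = 11
Optimal value attained by: σ = (0, 3, 1, 2).
Answer: det⊕(A) = 8; verdict: SINGULAR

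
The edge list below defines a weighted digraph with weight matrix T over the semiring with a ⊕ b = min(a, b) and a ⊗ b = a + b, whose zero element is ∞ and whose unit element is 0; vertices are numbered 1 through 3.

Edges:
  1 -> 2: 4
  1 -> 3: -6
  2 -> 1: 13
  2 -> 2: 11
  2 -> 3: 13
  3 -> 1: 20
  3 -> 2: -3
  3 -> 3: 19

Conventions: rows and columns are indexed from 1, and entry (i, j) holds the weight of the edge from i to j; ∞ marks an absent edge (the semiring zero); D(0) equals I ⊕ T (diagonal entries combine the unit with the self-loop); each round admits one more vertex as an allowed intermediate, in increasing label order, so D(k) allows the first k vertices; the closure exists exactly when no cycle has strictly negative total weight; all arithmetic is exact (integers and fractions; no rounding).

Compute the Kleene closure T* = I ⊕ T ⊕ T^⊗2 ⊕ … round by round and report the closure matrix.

D(0):
  [0, 4, -6]
  [13, 0, 13]
  [20, -3, 0]
D(1):
  [0, 4, -6]
  [13, 0, 7]
  [20, -3, 0]
D(2):
  [0, 4, -6]
  [13, 0, 7]
  [10, -3, 0]
D(3):
  [0, -9, -6]
  [13, 0, 7]
  [10, -3, 0]
Answer: T* = [[0, -9, -6], [13, 0, 7], [10, -3, 0]]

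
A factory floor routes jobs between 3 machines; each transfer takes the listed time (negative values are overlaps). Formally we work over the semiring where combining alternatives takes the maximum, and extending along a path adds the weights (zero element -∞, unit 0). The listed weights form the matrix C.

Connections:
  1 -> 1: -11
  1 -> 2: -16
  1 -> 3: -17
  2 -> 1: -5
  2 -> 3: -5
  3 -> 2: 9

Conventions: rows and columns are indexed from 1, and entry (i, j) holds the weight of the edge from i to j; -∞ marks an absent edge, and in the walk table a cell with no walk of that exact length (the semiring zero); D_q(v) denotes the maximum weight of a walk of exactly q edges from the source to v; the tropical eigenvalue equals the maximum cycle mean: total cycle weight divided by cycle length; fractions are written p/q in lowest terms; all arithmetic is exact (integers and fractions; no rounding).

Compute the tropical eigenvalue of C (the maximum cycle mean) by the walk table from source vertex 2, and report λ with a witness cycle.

q=0: [-∞, 0, -∞]
q=1: [-5, -∞, -5]
q=2: [-16, 4, -22]
q=3: [-1, -13, -1]
Optimal cycle mean attained by: cycle 2->3->2, total (-5) + 9, length 2.
Answer: λ = 2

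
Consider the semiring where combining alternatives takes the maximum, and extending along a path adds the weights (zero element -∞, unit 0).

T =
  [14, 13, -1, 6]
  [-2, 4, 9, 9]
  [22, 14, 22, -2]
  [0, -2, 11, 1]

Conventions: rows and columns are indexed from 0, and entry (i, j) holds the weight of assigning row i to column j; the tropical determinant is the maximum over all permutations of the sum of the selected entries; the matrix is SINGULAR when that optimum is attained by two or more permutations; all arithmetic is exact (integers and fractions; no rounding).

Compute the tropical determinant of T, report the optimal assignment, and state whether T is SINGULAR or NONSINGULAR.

σ = (0, 1, 2, 3): 14 + 4 + 22 + 1 = 41
σ = (0, 1, 3, 2): 14 + 4 + (-2) + 11 = 27
σ = (0, 2, 1, 3): 14 + 9 + 14 + 1 = 38
σ = (0, 2, 3, 1): 14 + 9 + (-2) + (-2) = 19
σ = (0, 3, 1, 2): 14 + 9 + 14 + 11 = 48
σ = (0, 3, 2, 1): 14 + 9 + 22 + (-2) = 43
σ = (1, 0, 2, 3): 13 + (-2) + 22 + 1 = 34
σ = (1, 0, 3, 2): 13 + (-2) + (-2) + 11 = 20
σ = (1, 2, 0, 3): 13 + 9 + 22 + 1 = 45
σ = (1, 2, 3, 0): 13 + 9 + (-2) + 0 = 20
σ = (1, 3, 0, 2): 13 + 9 + 22 + 11 = 55
σ = (1, 3, 2, 0): 13 + 9 + 22 + 0 = 44
σ = (2, 0, 1, 3): (-1) + (-2) + 14 + 1 = 12
σ = (2, 0, 3, 1): (-1) + (-2) + (-2) + (-2) = -7
σ = (2, 1, 0, 3): (-1) + 4 + 22 + 1 = 26
σ = (2, 1, 3, 0): (-1) + 4 + (-2) + 0 = 1
σ = (2, 3, 0, 1): (-1) + 9 + 22 + (-2) = 28
σ = (2, 3, 1, 0): (-1) + 9 + 14 + 0 = 22
σ = (3, 0, 1, 2): 6 + (-2) + 14 + 11 = 29
σ = (3, 0, 2, 1): 6 + (-2) + 22 + (-2) = 24
σ = (3, 1, 0, 2): 6 + 4 + 22 + 11 = 43
σ = (3, 1, 2, 0): 6 + 4 + 22 + 0 = 32
σ = (3, 2, 0, 1): 6 + 9 + 22 + (-2) = 35
σ = (3, 2, 1, 0): 6 + 9 + 14 + 0 = 29
Optimal value attained by: σ = (1, 3, 0, 2).
Answer: det⊕(T) = 55; verdict: NONSINGULAR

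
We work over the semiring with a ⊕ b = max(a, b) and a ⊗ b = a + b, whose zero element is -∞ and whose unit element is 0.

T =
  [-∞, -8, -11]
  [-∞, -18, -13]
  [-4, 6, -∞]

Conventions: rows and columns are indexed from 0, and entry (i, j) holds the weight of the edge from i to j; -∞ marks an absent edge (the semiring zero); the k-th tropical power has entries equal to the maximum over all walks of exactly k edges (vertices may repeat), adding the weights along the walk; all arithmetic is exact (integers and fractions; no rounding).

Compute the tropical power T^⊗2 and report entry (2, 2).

T^⊗2:
  [-15, -5, -21]
  [-17, -7, -31]
  [-∞, -12, -7]
Key observation: the optimum is the walk 2->1->2, with weight 6 + (-13) = -7.
Optimal value attained by: walk 2->1->2.
Answer: (T^⊗2)[2][2] = -7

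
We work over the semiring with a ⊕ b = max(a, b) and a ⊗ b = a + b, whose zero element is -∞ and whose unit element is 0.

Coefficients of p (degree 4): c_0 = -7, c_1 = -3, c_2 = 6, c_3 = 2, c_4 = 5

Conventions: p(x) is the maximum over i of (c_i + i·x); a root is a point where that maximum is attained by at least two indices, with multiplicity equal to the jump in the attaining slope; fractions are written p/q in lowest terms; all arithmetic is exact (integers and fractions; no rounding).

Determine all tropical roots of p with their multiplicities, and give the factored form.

hull edge (i=0, c=-7) to (i=2, c=6): slope 13/2, span 2
hull edge (i=2, c=6) to (i=4, c=5): slope -1/2, span 2
Factored form: p(x) = 5 ⊗ (x ⊕ (-13/2)) ⊗ (x ⊕ (-13/2)) ⊗ (x ⊕ 1/2) ⊗ (x ⊕ 1/2)
Answer: roots = -13/2 (mult 2), 1/2 (mult 2)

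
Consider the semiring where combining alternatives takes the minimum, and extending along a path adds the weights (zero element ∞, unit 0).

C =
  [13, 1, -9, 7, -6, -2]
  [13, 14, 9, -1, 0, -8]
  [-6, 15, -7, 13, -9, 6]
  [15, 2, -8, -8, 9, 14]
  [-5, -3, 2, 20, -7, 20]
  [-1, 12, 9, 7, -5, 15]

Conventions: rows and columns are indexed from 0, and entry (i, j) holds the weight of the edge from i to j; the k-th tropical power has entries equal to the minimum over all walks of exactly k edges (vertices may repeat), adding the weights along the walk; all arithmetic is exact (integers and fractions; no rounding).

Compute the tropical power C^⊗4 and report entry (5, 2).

C^⊗2:
  [-15, -9, -16, -1, -18, -7]
  [-9, -3, -9, -9, -13, 6]
  [-14, -12, -15, 1, -16, -8]
  [-14, -6, -16, -16, -17, -6]
  [-12, -10, -14, -4, -14, -11]
  [-10, -8, -10, -1, -12, -3]
C^⊗3:
  [-23, -21, -24, -10, -25, -17]
  [-18, -16, -18, -17, -20, -11]
  [-21, -19, -23, -13, -24, -20]
  [-22, -20, -24, -24, -25, -16]
  [-20, -17, -21, -12, -23, -18]
  [-17, -15, -19, -9, -19, -16]
C^⊗4:
  [-30, -28, -32, -22, -33, -29]
  [-25, -23, -27, -25, -27, -24]
  [-29, -27, -30, -21, -32, -27]
  [-30, -28, -32, -32, -33, -28]
  [-28, -26, -29, -20, -30, -25]
  [-25, -22, -26, -17, -28, -23]
Key observation: the optimum is the walk 5->4->0->2->2, with weight (-5) + (-5) + (-9) + (-7) = -26.
Optimal value attained by: walk 5->4->0->2->2.
Answer: (C^⊗4)[5][2] = -26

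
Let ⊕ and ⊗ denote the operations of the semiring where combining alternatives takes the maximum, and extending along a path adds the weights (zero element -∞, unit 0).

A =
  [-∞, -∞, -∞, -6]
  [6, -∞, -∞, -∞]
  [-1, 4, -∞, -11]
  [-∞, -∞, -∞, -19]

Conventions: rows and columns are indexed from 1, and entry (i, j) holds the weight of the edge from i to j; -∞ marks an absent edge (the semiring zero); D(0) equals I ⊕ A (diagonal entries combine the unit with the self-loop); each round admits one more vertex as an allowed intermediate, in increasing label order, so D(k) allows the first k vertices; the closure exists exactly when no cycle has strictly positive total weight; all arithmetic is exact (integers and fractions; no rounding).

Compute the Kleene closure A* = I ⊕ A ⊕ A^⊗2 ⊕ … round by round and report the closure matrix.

D(0):
  [0, -∞, -∞, -6]
  [6, 0, -∞, -∞]
  [-1, 4, 0, -11]
  [-∞, -∞, -∞, 0]
D(1):
  [0, -∞, -∞, -6]
  [6, 0, -∞, 0]
  [-1, 4, 0, -7]
  [-∞, -∞, -∞, 0]
D(2):
  [0, -∞, -∞, -6]
  [6, 0, -∞, 0]
  [10, 4, 0, 4]
  [-∞, -∞, -∞, 0]
D(3):
  [0, -∞, -∞, -6]
  [6, 0, -∞, 0]
  [10, 4, 0, 4]
  [-∞, -∞, -∞, 0]
D(4):
  [0, -∞, -∞, -6]
  [6, 0, -∞, 0]
  [10, 4, 0, 4]
  [-∞, -∞, -∞, 0]
Answer: A* = [[0, -∞, -∞, -6], [6, 0, -∞, 0], [10, 4, 0, 4], [-∞, -∞, -∞, 0]]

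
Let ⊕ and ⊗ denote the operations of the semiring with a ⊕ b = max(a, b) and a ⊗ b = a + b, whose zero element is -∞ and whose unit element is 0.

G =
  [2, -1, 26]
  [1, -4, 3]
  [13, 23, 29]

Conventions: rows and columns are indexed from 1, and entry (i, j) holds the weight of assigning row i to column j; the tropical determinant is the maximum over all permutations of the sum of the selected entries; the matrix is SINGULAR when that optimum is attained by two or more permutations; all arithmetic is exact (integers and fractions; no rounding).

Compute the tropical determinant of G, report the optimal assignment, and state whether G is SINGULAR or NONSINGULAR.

σ = (1, 2, 3): 2 + (-4) + 29 = 27
σ = (1, 3, 2): 2 + 3 + 23 = 28
σ = (2, 1, 3): (-1) + 1 + 29 = 29
σ = (2, 3, 1): (-1) + 3 + 13 = 15
σ = (3, 1, 2): 26 + 1 + 23 = 50
σ = (3, 2, 1): 26 + (-4) + 13 = 35
Optimal value attained by: σ = (3, 1, 2).
Answer: det⊕(G) = 50; verdict: NONSINGULAR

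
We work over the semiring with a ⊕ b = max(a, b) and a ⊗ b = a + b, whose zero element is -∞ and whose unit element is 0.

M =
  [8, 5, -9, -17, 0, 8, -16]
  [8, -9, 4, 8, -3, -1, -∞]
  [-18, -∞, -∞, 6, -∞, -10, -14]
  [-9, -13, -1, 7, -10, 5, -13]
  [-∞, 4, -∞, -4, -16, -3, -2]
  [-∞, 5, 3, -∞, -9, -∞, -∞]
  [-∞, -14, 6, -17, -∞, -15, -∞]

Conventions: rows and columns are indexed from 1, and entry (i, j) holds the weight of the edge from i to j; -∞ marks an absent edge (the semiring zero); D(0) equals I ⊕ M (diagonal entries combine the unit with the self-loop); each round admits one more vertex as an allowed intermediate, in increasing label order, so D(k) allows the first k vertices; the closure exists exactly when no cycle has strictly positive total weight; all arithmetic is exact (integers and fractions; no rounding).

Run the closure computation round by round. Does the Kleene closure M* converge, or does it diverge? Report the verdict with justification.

Detection: at round 0, diagonal entry (1, 1) turns strictly positive.
Key observation: the cycle 1->1 has total weight 8, which is strictly positive.
Answer: DIVERGES — positive cycle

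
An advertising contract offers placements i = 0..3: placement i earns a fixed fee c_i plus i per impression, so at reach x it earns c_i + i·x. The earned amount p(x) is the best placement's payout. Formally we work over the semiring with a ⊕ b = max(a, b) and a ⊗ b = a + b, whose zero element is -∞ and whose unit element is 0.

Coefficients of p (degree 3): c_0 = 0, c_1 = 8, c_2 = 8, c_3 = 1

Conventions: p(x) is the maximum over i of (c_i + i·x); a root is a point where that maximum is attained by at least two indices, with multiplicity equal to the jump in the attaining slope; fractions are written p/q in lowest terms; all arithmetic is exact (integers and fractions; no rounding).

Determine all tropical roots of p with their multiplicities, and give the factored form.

hull edge (i=0, c=0) to (i=1, c=8): slope 8, span 1
hull edge (i=1, c=8) to (i=2, c=8): slope 0, span 1
hull edge (i=2, c=8) to (i=3, c=1): slope -7, span 1
Factored form: p(x) = 1 ⊗ (x ⊕ (-8)) ⊗ (x ⊕ 0) ⊗ (x ⊕ 7)
Answer: roots = -8 (mult 1), 0 (mult 1), 7 (mult 1)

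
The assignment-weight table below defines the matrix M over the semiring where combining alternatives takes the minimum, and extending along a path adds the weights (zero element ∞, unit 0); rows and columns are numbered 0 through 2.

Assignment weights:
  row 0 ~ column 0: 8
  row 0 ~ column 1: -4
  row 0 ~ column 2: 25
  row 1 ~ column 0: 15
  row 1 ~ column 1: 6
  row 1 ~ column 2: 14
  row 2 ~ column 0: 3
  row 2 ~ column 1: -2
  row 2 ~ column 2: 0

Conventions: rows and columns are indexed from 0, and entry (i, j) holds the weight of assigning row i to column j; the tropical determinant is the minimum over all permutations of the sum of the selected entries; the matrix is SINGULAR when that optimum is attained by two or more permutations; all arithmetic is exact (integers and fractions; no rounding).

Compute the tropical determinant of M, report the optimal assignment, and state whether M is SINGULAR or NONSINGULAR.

σ = (0, 1, 2): 8 + 6 + 0 = 14
σ = (0, 2, 1): 8 + 14 + (-2) = 20
σ = (1, 0, 2): (-4) + 15 + 0 = 11
σ = (1, 2, 0): (-4) + 14 + 3 = 13
σ = (2, 0, 1): 25 + 15 + (-2) = 38
σ = (2, 1, 0): 25 + 6 + 3 = 34
Optimal value attained by: σ = (1, 0, 2).
Answer: det⊕(M) = 11; verdict: NONSINGULAR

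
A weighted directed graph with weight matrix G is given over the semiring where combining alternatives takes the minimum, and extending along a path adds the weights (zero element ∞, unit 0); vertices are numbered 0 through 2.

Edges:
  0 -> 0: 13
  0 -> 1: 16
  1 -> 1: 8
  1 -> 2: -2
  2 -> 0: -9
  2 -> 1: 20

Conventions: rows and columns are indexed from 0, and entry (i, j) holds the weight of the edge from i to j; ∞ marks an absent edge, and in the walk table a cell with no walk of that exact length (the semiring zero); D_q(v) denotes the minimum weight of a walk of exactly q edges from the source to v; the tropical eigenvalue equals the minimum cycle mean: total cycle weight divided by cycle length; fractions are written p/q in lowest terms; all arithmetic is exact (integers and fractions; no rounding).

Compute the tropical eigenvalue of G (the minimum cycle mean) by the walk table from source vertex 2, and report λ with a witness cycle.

q=0: [∞, ∞, 0]
q=1: [-9, 20, ∞]
q=2: [4, 7, 18]
q=3: [9, 15, 5]
Optimal cycle mean attained by: cycle 0->1->2->0, total 16 + (-2) + (-9), length 3.
Answer: λ = 5/3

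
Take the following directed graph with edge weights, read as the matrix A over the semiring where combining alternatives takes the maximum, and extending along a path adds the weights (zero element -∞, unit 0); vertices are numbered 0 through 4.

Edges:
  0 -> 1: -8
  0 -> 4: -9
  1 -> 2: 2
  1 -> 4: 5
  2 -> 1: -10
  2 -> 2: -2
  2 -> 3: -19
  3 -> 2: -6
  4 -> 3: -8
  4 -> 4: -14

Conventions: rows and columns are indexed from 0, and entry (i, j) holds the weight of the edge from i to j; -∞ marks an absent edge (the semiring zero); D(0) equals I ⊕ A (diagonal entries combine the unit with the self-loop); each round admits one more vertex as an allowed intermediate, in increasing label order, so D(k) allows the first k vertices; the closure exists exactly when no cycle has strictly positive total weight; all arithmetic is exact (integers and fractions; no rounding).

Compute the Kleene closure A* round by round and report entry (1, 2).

D(0):
  [0, -8, -∞, -∞, -9]
  [-∞, 0, 2, -∞, 5]
  [-∞, -10, 0, -19, -∞]
  [-∞, -∞, -6, 0, -∞]
  [-∞, -∞, -∞, -8, 0]
D(1):
  [0, -8, -∞, -∞, -9]
  [-∞, 0, 2, -∞, 5]
  [-∞, -10, 0, -19, -∞]
  [-∞, -∞, -6, 0, -∞]
  [-∞, -∞, -∞, -8, 0]
D(2):
  [0, -8, -6, -∞, -3]
  [-∞, 0, 2, -∞, 5]
  [-∞, -10, 0, -19, -5]
  [-∞, -∞, -6, 0, -∞]
  [-∞, -∞, -∞, -8, 0]
D(3):
  [0, -8, -6, -25, -3]
  [-∞, 0, 2, -17, 5]
  [-∞, -10, 0, -19, -5]
  [-∞, -16, -6, 0, -11]
  [-∞, -∞, -∞, -8, 0]
D(4):
  [0, -8, -6, -25, -3]
  [-∞, 0, 2, -17, 5]
  [-∞, -10, 0, -19, -5]
  [-∞, -16, -6, 0, -11]
  [-∞, -24, -14, -8, 0]
D(5):
  [0, -8, -6, -11, -3]
  [-∞, 0, 2, -3, 5]
  [-∞, -10, 0, -13, -5]
  [-∞, -16, -6, 0, -11]
  [-∞, -24, -14, -8, 0]
Answer: A*[1][2] = 2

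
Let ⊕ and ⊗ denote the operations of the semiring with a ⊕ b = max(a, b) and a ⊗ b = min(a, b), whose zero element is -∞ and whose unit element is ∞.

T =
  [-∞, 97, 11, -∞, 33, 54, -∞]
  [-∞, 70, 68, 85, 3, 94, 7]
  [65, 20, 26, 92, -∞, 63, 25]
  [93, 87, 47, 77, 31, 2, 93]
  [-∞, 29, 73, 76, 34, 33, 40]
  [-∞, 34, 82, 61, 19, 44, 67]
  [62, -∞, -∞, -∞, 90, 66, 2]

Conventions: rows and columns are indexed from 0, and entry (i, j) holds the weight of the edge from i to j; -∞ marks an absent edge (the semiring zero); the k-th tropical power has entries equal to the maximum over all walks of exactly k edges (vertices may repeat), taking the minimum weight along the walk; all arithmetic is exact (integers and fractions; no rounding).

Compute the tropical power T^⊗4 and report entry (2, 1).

T^⊗2:
  [11, 70, 68, 85, 33, 94, 54]
  [85, 85, 82, 77, 31, 70, 85]
  [92, 87, 63, 77, 33, 54, 92]
  [77, 93, 68, 85, 90, 87, 77]
  [76, 76, 47, 76, 40, 63, 76]
  [65, 61, 47, 82, 67, 66, 61]
  [2, 62, 73, 76, 34, 54, 66]
T^⊗3:
  [85, 85, 82, 77, 54, 70, 85]
  [77, 85, 70, 85, 85, 85, 77]
  [77, 92, 68, 85, 90, 87, 77]
  [85, 85, 82, 85, 77, 93, 85]
  [76, 76, 68, 76, 76, 76, 76]
  [82, 82, 67, 77, 61, 61, 82]
  [76, 76, 62, 76, 66, 66, 76]
T^⊗4:
  [77, 85, 70, 85, 85, 85, 77]
  [85, 85, 82, 85, 77, 85, 85]
  [85, 85, 82, 85, 77, 92, 85]
  [85, 85, 82, 85, 85, 85, 85]
  [76, 76, 76, 76, 76, 76, 76]
  [77, 82, 68, 82, 82, 82, 77]
  [76, 76, 68, 76, 76, 76, 76]
Key observation: the optimum is the walk 2->3->1->3->1, with weight 92 min 87 min 85 min 87 = 85.
Optimal value attained by: walk 2->3->1->3->1.
Answer: (T^⊗4)[2][1] = 85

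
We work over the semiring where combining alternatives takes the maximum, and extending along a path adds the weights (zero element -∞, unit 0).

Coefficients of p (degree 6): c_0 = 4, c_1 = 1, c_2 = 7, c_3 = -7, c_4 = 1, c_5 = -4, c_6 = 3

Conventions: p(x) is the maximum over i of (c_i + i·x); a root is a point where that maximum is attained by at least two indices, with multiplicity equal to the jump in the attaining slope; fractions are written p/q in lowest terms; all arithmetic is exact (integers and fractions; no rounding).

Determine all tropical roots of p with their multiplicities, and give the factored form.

hull edge (i=0, c=4) to (i=2, c=7): slope 3/2, span 2
hull edge (i=2, c=7) to (i=6, c=3): slope -1, span 4
Factored form: p(x) = 3 ⊗ (x ⊕ (-3/2)) ⊗ (x ⊕ (-3/2)) ⊗ (x ⊕ 1) ⊗ (x ⊕ 1) ⊗ (x ⊕ 1) ⊗ (x ⊕ 1)
Answer: roots = -3/2 (mult 2), 1 (mult 4)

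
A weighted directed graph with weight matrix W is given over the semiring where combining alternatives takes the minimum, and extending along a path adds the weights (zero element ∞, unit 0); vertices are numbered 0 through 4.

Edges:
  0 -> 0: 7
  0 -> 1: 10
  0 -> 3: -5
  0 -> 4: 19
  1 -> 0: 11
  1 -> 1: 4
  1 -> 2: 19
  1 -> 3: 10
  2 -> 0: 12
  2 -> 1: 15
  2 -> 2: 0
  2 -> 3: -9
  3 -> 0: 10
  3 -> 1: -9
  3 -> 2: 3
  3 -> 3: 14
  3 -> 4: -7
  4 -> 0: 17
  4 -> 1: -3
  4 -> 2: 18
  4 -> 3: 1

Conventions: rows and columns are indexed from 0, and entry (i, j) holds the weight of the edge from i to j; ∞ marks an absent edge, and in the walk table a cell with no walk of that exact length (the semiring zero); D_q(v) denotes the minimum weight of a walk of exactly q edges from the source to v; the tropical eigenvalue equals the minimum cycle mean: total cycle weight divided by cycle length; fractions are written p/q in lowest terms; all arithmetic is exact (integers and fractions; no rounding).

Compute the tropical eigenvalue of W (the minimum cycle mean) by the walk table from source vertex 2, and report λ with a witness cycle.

q=0: [∞, ∞, 0, ∞, ∞]
q=1: [12, 15, 0, -9, ∞]
q=2: [1, -18, -6, -9, -16]
q=3: [-7, -19, -6, -15, -16]
q=4: [-8, -24, -12, -15, -22]
q=5: [-13, -25, -12, -21, -22]
Optimal cycle mean attained by: cycle 2->3->2, total (-9) + 3, length 2.
Answer: λ = -3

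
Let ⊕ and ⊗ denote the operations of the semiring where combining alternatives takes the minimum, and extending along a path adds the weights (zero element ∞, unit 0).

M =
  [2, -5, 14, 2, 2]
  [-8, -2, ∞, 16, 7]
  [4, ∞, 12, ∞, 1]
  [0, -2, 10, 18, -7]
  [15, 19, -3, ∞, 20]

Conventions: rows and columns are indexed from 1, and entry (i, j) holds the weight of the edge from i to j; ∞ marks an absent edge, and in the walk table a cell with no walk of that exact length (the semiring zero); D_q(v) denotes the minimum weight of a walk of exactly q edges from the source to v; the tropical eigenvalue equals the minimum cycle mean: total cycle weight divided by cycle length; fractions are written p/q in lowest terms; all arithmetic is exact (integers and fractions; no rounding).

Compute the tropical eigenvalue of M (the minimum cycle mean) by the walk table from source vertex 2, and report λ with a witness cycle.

q=0: [∞, 0, ∞, ∞, ∞]
q=1: [-8, -2, ∞, 16, 7]
q=2: [-10, -13, 4, -6, -6]
q=3: [-21, -15, -9, -8, -13]
q=4: [-23, -26, -16, -19, -19]
q=5: [-34, -28, -22, -21, -26]
Optimal cycle mean attained by: cycle 1->2->1, total (-5) + (-8), length 2.
Answer: λ = -13/2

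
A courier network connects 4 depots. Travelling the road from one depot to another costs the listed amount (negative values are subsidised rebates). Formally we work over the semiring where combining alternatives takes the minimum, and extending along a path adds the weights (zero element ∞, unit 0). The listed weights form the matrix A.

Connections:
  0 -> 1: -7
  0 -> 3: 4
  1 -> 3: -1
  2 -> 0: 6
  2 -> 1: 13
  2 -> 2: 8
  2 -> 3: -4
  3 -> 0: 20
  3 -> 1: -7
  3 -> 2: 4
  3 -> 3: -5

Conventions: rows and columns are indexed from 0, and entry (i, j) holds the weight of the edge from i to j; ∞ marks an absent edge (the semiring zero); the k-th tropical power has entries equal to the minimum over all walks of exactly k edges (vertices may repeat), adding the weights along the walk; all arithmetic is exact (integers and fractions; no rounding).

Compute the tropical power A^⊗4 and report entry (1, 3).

A^⊗2:
  [24, -3, 8, -8]
  [19, -8, 3, -6]
  [14, -11, 0, -9]
  [10, -12, -1, -10]
A^⊗3:
  [12, -15, -4, -13]
  [9, -13, -2, -11]
  [6, -16, -5, -14]
  [5, -17, -6, -15]
A^⊗4:
  [2, -20, -9, -18]
  [4, -18, -7, -16]
  [1, -21, -10, -19]
  [0, -22, -11, -20]
Key observation: the optimum is the walk 1->3->3->3->3, with weight (-1) + (-5) + (-5) + (-5) = -16.
Optimal value attained by: walk 1->3->3->3->3.
Answer: (A^⊗4)[1][3] = -16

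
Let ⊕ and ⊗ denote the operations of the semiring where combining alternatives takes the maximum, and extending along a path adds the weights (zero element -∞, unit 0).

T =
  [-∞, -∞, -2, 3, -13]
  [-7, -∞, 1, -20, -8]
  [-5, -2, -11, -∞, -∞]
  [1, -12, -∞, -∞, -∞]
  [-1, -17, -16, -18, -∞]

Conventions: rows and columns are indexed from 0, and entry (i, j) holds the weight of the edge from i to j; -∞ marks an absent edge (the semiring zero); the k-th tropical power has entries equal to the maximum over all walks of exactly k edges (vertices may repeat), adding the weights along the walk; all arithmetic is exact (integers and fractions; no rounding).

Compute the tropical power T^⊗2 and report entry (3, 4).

T^⊗2:
  [4, -4, -13, -31, -∞]
  [-4, -1, -9, -4, -20]
  [-9, -13, -1, -2, -10]
  [-19, -∞, -1, 4, -12]
  [-17, -18, -3, 2, -14]
Key observation: the optimum is the walk 3->0->4, with weight 1 + (-13) = -12.
Optimal value attained by: walk 3->0->4.
Answer: (T^⊗2)[3][4] = -12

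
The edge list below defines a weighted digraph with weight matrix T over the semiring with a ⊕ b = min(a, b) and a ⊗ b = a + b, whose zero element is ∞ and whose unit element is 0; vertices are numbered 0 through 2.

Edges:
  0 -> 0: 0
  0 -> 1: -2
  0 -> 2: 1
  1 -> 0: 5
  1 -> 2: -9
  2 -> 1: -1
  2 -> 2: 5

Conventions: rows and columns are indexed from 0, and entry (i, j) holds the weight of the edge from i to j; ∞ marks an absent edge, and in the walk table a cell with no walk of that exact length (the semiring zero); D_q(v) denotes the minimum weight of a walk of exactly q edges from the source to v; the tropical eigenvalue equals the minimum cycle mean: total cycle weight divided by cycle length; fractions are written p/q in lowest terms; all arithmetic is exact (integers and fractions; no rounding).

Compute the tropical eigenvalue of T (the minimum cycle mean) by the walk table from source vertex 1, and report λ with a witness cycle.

q=0: [∞, 0, ∞]
q=1: [5, ∞, -9]
q=2: [5, -10, -4]
q=3: [-5, -5, -19]
Optimal cycle mean attained by: cycle 1->2->1, total (-9) + (-1), length 2.
Answer: λ = -5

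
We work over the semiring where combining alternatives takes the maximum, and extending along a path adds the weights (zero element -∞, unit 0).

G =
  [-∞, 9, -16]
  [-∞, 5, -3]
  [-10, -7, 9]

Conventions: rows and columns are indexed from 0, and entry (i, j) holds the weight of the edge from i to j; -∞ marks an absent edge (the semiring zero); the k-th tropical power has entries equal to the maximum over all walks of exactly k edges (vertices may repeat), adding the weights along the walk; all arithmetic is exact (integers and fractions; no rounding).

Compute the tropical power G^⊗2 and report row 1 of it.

G^⊗2:
  [-26, 14, 6]
  [-13, 10, 6]
  [-1, 2, 18]
Answer: row 1 of G^⊗2 = [-13, 10, 6]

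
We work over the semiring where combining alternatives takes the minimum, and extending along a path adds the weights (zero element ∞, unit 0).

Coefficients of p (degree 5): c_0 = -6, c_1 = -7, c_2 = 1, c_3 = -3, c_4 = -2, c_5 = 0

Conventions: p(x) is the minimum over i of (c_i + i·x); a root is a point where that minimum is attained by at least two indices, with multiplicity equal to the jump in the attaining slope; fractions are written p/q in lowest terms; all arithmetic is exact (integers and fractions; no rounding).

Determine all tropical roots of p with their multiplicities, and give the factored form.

hull edge (i=0, c=-6) to (i=1, c=-7): slope -1, span 1
hull edge (i=1, c=-7) to (i=4, c=-2): slope 5/3, span 3
hull edge (i=4, c=-2) to (i=5, c=0): slope 2, span 1
Factored form: p(x) = 0 ⊗ (x ⊕ (-2)) ⊗ (x ⊕ (-5/3)) ⊗ (x ⊕ (-5/3)) ⊗ (x ⊕ (-5/3)) ⊗ (x ⊕ 1)
Answer: roots = -2 (mult 1), -5/3 (mult 3), 1 (mult 1)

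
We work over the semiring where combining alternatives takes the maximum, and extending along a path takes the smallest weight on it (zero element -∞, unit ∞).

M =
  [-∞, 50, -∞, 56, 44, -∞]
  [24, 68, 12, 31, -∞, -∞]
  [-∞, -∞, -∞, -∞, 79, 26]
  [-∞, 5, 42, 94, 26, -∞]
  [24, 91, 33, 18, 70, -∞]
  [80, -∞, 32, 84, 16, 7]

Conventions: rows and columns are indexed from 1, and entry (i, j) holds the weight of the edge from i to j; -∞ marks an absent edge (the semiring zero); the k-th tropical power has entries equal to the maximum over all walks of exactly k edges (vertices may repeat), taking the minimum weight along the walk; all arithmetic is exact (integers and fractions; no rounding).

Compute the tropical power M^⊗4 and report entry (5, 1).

M^⊗2:
  [24, 50, 42, 56, 44, -∞]
  [24, 68, 31, 31, 26, 12]
  [26, 79, 33, 26, 70, 7]
  [24, 26, 42, 94, 42, 26]
  [24, 70, 33, 31, 70, 26]
  [16, 50, 42, 84, 44, 26]
M^⊗3:
  [24, 50, 42, 56, 44, 26]
  [24, 68, 31, 31, 31, 26]
  [24, 70, 33, 31, 70, 26]
  [26, 42, 42, 94, 42, 26]
  [26, 70, 33, 31, 70, 26]
  [26, 50, 42, 84, 44, 26]
M^⊗4:
  [26, 50, 42, 56, 44, 26]
  [26, 68, 31, 31, 31, 26]
  [26, 70, 33, 31, 70, 26]
  [26, 42, 42, 94, 42, 26]
  [26, 70, 33, 31, 70, 26]
  [26, 50, 42, 84, 44, 26]
Key observation: the optimum is the walk 5->5->3->6->1, with weight 70 min 33 min 26 min 80 = 26.
Optimal value attained by: walk 5->5->3->6->1.
Answer: (M^⊗4)[5][1] = 26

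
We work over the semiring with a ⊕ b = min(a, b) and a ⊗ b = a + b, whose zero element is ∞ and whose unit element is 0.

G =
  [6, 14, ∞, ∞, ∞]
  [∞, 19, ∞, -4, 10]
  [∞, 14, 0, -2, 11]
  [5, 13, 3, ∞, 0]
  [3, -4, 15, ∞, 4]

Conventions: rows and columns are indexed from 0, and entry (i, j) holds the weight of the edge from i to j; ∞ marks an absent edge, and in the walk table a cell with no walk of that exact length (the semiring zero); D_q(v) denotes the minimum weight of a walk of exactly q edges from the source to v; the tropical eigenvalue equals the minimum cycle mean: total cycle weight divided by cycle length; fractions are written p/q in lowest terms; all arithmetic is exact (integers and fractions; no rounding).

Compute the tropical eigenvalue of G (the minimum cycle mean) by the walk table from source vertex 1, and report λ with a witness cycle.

q=0: [∞, 0, ∞, ∞, ∞]
q=1: [∞, 19, ∞, -4, 10]
q=2: [1, 6, -1, 15, -4]
q=3: [-1, -8, -1, -3, 0]
q=4: [2, -4, -1, -12, -3]
q=5: [-7, -7, -9, -8, -12]
Optimal cycle mean attained by: cycle 1->3->4->1, total (-4) + 0 + (-4), length 3.
Answer: λ = -8/3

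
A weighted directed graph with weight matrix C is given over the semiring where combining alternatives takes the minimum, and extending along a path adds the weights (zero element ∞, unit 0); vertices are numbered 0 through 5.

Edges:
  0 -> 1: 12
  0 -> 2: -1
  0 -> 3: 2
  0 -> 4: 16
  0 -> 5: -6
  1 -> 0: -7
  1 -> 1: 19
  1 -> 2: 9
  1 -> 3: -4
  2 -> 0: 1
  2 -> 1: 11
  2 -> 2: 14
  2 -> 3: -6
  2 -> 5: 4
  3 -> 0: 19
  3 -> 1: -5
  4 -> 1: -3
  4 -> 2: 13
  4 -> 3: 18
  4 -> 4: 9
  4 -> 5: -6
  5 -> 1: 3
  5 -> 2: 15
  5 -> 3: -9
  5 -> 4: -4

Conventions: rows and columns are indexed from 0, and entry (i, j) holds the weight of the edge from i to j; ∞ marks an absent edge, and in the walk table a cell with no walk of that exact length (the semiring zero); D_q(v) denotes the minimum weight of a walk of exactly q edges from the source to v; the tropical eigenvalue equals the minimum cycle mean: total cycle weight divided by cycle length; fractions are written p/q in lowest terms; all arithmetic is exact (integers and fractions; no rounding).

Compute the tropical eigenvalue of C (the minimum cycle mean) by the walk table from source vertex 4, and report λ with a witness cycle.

q=0: [∞, ∞, ∞, ∞, 0, ∞]
q=1: [∞, -3, 13, 18, 9, -6]
q=2: [-10, -3, 6, -15, -10, 3]
q=3: [-10, -20, -11, -8, -1, -16]
q=4: [-27, -13, -11, -25, -20, -16]
q=5: [-20, -30, -28, -25, -20, -33]
q=6: [-37, -30, -21, -42, -37, -26]
Optimal cycle mean attained by: cycle 0->5->3->1->0, total (-6) + (-9) + (-5) + (-7), length 4.
Answer: λ = -27/4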